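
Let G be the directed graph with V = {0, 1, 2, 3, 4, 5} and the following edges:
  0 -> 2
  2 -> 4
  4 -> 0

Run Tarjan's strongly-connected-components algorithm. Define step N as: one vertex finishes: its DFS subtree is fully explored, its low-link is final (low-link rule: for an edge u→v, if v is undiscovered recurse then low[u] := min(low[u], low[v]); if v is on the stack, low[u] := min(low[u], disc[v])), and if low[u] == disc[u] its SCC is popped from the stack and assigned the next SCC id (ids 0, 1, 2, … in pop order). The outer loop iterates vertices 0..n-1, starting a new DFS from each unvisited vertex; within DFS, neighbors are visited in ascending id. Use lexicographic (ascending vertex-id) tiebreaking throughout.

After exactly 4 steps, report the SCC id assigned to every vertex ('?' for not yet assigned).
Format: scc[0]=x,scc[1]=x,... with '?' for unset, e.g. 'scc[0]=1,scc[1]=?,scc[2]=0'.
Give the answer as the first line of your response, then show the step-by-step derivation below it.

scc[0]=0,scc[1]=1,scc[2]=0,scc[3]=?,scc[4]=0,scc[5]=?

step 1: low=(low[0]=0,low[1]=?,low[2]=1,low[3]=?,low[4]=0,low[5]=?); scc=(scc[0]=?,scc[1]=?,scc[2]=?,scc[3]=?,scc[4]=?,scc[5]=?)
step 2: low=(low[0]=0,low[1]=?,low[2]=0,low[3]=?,low[4]=0,low[5]=?); scc=(scc[0]=?,scc[1]=?,scc[2]=?,scc[3]=?,scc[4]=?,scc[5]=?)
step 3: low=(low[0]=0,low[1]=?,low[2]=0,low[3]=?,low[4]=0,low[5]=?); scc=(scc[0]=0,scc[1]=?,scc[2]=0,scc[3]=?,scc[4]=0,scc[5]=?)
step 4: low=(low[0]=0,low[1]=3,low[2]=0,low[3]=?,low[4]=0,low[5]=?); scc=(scc[0]=0,scc[1]=1,scc[2]=0,scc[3]=?,scc[4]=0,scc[5]=?)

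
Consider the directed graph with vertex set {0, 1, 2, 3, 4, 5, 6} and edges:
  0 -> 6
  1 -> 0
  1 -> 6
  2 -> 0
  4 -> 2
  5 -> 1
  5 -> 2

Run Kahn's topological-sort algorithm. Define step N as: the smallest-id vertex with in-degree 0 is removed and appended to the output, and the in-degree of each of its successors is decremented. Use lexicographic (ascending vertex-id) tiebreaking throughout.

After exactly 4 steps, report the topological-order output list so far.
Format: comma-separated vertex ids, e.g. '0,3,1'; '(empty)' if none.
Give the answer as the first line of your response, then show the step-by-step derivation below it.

3,4,5,1

step 1: output 3; order=[3]; indeg=(2,1,2,0,0,0,2)
step 2: output 4; order=[3,4]; indeg=(2,1,1,0,0,0,2)
step 3: output 5; order=[3,4,5]; indeg=(2,0,0,0,0,0,2)
step 4: output 1; order=[3,4,5,1]; indeg=(1,0,0,0,0,0,1)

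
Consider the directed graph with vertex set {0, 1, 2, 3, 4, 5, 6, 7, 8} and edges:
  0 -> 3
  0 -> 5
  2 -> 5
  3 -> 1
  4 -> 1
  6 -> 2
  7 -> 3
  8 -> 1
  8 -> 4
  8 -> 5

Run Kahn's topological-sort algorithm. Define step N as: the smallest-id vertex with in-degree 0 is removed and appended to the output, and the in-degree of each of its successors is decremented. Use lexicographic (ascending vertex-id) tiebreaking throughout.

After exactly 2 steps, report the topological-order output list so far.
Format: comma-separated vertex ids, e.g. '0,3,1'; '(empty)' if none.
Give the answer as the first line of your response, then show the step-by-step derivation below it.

0,6

step 1: output 0; order=[0]; indeg=(0,3,1,1,1,2,0,0,0)
step 2: output 6; order=[0,6]; indeg=(0,3,0,1,1,2,0,0,0)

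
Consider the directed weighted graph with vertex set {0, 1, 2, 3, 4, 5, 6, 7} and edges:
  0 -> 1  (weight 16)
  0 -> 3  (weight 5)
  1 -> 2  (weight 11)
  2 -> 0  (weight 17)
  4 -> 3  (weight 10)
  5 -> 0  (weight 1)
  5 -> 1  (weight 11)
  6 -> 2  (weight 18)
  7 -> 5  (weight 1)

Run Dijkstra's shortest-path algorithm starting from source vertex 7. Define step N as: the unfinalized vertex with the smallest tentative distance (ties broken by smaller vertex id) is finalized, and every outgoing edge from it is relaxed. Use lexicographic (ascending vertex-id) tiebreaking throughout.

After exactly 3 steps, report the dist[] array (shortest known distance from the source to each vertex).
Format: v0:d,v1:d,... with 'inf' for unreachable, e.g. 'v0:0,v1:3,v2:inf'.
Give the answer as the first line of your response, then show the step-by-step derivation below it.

v0:2,v1:12,v2:inf,v3:7,v4:inf,v5:1,v6:inf,v7:0

step 1: dist = v0:inf,v1:inf,v2:inf,v3:inf,v4:inf,v5:1,v6:inf,v7:0
step 2: dist = v0:2,v1:12,v2:inf,v3:inf,v4:inf,v5:1,v6:inf,v7:0
step 3: dist = v0:2,v1:12,v2:inf,v3:7,v4:inf,v5:1,v6:inf,v7:0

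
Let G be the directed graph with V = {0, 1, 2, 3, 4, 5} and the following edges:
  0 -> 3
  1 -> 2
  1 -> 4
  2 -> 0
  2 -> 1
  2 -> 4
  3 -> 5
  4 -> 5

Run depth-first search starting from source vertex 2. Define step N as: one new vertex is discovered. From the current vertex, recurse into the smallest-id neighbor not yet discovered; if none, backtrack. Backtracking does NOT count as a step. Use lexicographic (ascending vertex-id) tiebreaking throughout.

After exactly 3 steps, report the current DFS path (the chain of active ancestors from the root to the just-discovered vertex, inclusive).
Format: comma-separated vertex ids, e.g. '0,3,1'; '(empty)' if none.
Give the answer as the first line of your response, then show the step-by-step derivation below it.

2,0,3

step 1: discover 2; path=2; order=2
step 2: discover 0; path=2>0; order=2,0
step 3: discover 3; path=2>0>3; order=2,0,3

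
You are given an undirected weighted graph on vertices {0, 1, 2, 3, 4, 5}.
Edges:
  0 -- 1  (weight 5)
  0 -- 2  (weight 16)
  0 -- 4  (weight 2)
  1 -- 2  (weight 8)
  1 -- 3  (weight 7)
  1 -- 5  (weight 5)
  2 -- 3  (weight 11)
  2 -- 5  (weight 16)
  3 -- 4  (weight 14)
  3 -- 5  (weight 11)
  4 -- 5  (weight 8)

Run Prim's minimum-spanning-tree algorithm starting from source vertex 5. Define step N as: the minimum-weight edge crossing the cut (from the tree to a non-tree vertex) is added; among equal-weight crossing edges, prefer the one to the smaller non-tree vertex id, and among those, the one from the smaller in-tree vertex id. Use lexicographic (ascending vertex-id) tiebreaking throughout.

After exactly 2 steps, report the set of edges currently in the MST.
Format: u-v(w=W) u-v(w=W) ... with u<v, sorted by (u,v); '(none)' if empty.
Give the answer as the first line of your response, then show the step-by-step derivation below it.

0-1(w=5) 1-5(w=5)

step 1: add edge 1-5 (w=5); MST = {1-5(w=5)}
step 2: add edge 0-1 (w=5); MST = {0-1(w=5) 1-5(w=5)}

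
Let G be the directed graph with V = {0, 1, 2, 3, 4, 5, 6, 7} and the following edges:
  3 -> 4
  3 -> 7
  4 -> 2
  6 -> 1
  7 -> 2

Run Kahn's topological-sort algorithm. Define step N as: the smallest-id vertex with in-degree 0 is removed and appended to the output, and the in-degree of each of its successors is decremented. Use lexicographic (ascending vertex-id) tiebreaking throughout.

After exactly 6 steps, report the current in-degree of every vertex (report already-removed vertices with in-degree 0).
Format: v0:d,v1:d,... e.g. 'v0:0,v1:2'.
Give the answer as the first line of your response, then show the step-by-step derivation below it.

v0:0,v1:0,v2:1,v3:0,v4:0,v5:0,v6:0,v7:0

step 1: output 0; order=[0]; indeg=(0,1,2,0,1,0,0,1)
step 2: output 3; order=[0,3]; indeg=(0,1,2,0,0,0,0,0)
step 3: output 4; order=[0,3,4]; indeg=(0,1,1,0,0,0,0,0)
step 4: output 5; order=[0,3,4,5]; indeg=(0,1,1,0,0,0,0,0)
step 5: output 6; order=[0,3,4,5,6]; indeg=(0,0,1,0,0,0,0,0)
step 6: output 1; order=[0,3,4,5,6,1]; indeg=(0,0,1,0,0,0,0,0)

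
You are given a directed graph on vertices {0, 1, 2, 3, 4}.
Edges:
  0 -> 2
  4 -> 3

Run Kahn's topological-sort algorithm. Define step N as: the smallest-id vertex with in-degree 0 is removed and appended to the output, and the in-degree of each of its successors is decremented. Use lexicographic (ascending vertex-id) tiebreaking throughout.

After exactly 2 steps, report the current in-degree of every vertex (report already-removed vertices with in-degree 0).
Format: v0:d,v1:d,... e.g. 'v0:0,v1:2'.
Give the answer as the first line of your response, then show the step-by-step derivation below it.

v0:0,v1:0,v2:0,v3:1,v4:0

step 1: output 0; order=[0]; indeg=(0,0,0,1,0)
step 2: output 1; order=[0,1]; indeg=(0,0,0,1,0)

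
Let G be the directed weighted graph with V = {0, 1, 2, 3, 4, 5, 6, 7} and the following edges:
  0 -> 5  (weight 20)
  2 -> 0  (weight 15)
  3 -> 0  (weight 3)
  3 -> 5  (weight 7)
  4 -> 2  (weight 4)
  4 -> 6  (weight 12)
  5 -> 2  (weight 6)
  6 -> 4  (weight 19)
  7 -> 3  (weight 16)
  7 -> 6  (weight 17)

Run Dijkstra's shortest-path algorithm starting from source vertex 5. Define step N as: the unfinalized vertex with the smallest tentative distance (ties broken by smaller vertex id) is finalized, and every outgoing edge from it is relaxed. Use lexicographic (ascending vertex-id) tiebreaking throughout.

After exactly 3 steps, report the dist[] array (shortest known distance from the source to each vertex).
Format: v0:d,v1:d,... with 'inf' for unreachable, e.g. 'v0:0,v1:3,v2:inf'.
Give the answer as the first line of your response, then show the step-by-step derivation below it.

v0:21,v1:inf,v2:6,v3:inf,v4:inf,v5:0,v6:inf,v7:inf

step 1: dist = v0:inf,v1:inf,v2:6,v3:inf,v4:inf,v5:0,v6:inf,v7:inf
step 2: dist = v0:21,v1:inf,v2:6,v3:inf,v4:inf,v5:0,v6:inf,v7:inf
step 3: dist = v0:21,v1:inf,v2:6,v3:inf,v4:inf,v5:0,v6:inf,v7:inf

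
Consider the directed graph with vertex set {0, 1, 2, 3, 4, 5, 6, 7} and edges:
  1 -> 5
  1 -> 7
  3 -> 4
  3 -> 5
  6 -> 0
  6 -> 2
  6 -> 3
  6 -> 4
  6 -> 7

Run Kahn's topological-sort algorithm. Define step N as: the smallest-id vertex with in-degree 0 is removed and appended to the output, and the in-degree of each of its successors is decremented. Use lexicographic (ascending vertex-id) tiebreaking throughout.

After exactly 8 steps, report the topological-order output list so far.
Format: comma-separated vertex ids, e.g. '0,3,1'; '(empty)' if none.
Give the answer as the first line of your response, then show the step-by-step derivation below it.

1,6,0,2,3,4,5,7

step 1: output 1; order=[1]; indeg=(1,0,1,1,2,1,0,1)
step 2: output 6; order=[1,6]; indeg=(0,0,0,0,1,1,0,0)
step 3: output 0; order=[1,6,0]; indeg=(0,0,0,0,1,1,0,0)
step 4: output 2; order=[1,6,0,2]; indeg=(0,0,0,0,1,1,0,0)
step 5: output 3; order=[1,6,0,2,3]; indeg=(0,0,0,0,0,0,0,0)
step 6: output 4; order=[1,6,0,2,3,4]; indeg=(0,0,0,0,0,0,0,0)
step 7: output 5; order=[1,6,0,2,3,4,5]; indeg=(0,0,0,0,0,0,0,0)
step 8: output 7; order=[1,6,0,2,3,4,5,7]; indeg=(0,0,0,0,0,0,0,0)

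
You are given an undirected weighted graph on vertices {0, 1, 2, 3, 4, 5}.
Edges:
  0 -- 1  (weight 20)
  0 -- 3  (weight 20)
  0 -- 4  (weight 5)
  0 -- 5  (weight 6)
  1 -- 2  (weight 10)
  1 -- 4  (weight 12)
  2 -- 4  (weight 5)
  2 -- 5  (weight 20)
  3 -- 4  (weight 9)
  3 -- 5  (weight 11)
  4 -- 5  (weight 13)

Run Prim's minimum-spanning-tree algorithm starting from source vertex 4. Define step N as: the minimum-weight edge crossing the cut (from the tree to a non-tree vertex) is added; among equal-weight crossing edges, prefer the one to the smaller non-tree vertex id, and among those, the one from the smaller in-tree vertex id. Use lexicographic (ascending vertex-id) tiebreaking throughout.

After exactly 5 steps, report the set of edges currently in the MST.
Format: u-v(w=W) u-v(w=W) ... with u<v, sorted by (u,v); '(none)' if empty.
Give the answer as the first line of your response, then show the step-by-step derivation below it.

0-4(w=5) 0-5(w=6) 1-2(w=10) 2-4(w=5) 3-4(w=9)

step 1: add edge 0-4 (w=5); MST = {0-4(w=5)}
step 2: add edge 2-4 (w=5); MST = {0-4(w=5) 2-4(w=5)}
step 3: add edge 0-5 (w=6); MST = {0-4(w=5) 0-5(w=6) 2-4(w=5)}
step 4: add edge 3-4 (w=9); MST = {0-4(w=5) 0-5(w=6) 2-4(w=5) 3-4(w=9)}
step 5: add edge 1-2 (w=10); MST = {0-4(w=5) 0-5(w=6) 1-2(w=10) 2-4(w=5) 3-4(w=9)}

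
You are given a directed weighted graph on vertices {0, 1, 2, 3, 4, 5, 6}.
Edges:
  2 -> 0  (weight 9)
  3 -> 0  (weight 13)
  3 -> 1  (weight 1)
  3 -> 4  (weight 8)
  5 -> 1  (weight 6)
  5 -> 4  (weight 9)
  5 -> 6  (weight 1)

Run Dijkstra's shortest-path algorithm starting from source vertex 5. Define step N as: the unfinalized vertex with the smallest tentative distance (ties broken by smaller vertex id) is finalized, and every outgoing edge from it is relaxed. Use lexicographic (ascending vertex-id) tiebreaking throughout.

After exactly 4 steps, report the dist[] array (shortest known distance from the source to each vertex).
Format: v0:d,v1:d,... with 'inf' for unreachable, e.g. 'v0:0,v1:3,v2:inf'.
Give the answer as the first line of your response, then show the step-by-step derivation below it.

v0:inf,v1:6,v2:inf,v3:inf,v4:9,v5:0,v6:1

step 1: dist = v0:inf,v1:6,v2:inf,v3:inf,v4:9,v5:0,v6:1
step 2: dist = v0:inf,v1:6,v2:inf,v3:inf,v4:9,v5:0,v6:1
step 3: dist = v0:inf,v1:6,v2:inf,v3:inf,v4:9,v5:0,v6:1
step 4: dist = v0:inf,v1:6,v2:inf,v3:inf,v4:9,v5:0,v6:1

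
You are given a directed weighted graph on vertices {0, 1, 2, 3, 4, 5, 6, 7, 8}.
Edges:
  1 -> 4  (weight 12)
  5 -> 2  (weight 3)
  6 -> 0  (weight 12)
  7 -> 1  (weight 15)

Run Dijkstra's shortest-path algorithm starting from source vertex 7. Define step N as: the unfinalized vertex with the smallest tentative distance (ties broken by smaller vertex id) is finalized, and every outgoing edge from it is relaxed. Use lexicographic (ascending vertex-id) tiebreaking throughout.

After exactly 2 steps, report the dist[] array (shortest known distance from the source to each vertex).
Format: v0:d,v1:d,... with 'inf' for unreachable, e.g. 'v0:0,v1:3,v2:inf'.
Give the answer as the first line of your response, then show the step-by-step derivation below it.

v0:inf,v1:15,v2:inf,v3:inf,v4:27,v5:inf,v6:inf,v7:0,v8:inf

step 1: dist = v0:inf,v1:15,v2:inf,v3:inf,v4:inf,v5:inf,v6:inf,v7:0,v8:inf
step 2: dist = v0:inf,v1:15,v2:inf,v3:inf,v4:27,v5:inf,v6:inf,v7:0,v8:inf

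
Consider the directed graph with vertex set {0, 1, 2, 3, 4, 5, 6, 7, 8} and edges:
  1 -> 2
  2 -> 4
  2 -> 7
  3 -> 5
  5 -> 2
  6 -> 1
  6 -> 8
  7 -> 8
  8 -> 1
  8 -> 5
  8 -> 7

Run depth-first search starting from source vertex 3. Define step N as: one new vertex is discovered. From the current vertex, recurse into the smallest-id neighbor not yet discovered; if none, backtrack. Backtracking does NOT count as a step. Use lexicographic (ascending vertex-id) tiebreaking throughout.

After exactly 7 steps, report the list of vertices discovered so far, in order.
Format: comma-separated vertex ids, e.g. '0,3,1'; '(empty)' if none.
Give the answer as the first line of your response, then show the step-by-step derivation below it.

3,5,2,4,7,8,1

step 1: discover 3; path=3; order=3
step 2: discover 5; path=3>5; order=3,5
step 3: discover 2; path=3>5>2; order=3,5,2
step 4: discover 4; path=3>5>2>4; order=3,5,2,4
step 5: discover 7; path=3>5>2>7; order=3,5,2,4,7
step 6: discover 8; path=3>5>2>7>8; order=3,5,2,4,7,8
step 7: discover 1; path=3>5>2>7>8>1; order=3,5,2,4,7,8,1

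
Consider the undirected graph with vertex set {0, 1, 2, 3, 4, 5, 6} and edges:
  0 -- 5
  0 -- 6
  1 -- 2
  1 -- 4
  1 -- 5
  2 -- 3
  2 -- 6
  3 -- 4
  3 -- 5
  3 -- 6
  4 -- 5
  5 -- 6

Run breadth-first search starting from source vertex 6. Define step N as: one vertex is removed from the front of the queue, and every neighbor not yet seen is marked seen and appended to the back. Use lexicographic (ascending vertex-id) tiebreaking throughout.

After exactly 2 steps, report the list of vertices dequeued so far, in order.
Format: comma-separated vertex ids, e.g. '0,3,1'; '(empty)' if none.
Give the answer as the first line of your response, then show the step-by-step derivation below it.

6,0

step 1: dequeue 6; queue=[0,2,3,5]; order=6
step 2: dequeue 0; queue=[2,3,5]; order=6,0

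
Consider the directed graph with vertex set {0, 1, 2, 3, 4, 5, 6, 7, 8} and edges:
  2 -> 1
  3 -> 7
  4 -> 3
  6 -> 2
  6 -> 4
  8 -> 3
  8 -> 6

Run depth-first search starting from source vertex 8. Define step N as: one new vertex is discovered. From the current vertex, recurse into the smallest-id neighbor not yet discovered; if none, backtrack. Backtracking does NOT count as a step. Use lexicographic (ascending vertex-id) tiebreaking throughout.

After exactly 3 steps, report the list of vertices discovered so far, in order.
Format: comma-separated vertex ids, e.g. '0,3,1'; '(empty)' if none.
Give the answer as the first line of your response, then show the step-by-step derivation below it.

8,3,7

step 1: discover 8; path=8; order=8
step 2: discover 3; path=8>3; order=8,3
step 3: discover 7; path=8>3>7; order=8,3,7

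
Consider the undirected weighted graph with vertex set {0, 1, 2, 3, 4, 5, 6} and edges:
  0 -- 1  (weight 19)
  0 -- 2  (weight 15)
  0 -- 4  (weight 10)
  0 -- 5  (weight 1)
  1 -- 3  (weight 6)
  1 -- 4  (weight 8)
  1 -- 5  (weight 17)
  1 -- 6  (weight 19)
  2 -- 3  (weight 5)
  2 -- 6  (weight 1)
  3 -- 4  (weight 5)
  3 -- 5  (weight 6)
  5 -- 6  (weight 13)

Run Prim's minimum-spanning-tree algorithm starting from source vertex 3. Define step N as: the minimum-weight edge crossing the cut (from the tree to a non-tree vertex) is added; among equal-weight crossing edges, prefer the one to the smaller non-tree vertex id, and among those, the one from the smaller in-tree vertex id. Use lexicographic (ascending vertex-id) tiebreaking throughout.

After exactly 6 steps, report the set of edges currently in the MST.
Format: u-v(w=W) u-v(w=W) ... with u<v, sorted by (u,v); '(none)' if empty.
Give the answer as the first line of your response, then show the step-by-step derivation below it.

0-5(w=1) 1-3(w=6) 2-3(w=5) 2-6(w=1) 3-4(w=5) 3-5(w=6)

step 1: add edge 2-3 (w=5); MST = {2-3(w=5)}
step 2: add edge 2-6 (w=1); MST = {2-3(w=5) 2-6(w=1)}
step 3: add edge 3-4 (w=5); MST = {2-3(w=5) 2-6(w=1) 3-4(w=5)}
step 4: add edge 1-3 (w=6); MST = {1-3(w=6) 2-3(w=5) 2-6(w=1) 3-4(w=5)}
step 5: add edge 3-5 (w=6); MST = {1-3(w=6) 2-3(w=5) 2-6(w=1) 3-4(w=5) 3-5(w=6)}
step 6: add edge 0-5 (w=1); MST = {0-5(w=1) 1-3(w=6) 2-3(w=5) 2-6(w=1) 3-4(w=5) 3-5(w=6)}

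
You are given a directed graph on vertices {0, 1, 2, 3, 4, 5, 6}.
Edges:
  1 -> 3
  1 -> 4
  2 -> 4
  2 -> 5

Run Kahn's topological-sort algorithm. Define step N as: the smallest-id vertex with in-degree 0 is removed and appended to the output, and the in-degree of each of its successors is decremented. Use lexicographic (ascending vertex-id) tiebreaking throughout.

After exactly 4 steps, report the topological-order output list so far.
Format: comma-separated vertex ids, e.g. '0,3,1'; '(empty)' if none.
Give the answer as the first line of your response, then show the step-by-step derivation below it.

0,1,2,3

step 1: output 0; order=[0]; indeg=(0,0,0,1,2,1,0)
step 2: output 1; order=[0,1]; indeg=(0,0,0,0,1,1,0)
step 3: output 2; order=[0,1,2]; indeg=(0,0,0,0,0,0,0)
step 4: output 3; order=[0,1,2,3]; indeg=(0,0,0,0,0,0,0)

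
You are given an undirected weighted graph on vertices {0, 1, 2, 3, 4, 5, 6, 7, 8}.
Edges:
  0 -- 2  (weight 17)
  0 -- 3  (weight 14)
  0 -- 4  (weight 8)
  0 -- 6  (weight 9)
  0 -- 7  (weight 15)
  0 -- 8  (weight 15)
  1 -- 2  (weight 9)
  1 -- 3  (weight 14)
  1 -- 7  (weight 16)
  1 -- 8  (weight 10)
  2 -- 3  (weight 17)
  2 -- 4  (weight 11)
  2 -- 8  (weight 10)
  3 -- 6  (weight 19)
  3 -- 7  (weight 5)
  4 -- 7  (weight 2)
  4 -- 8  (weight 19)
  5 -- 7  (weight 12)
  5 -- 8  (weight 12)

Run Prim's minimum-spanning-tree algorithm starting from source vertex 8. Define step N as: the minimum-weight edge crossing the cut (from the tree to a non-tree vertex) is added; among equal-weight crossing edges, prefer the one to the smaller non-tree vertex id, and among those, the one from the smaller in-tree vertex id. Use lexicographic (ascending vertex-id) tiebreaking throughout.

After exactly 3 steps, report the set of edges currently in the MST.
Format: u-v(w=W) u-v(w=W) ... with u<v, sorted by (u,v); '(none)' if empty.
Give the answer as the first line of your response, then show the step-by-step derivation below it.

1-2(w=9) 1-8(w=10) 2-4(w=11)

step 1: add edge 1-8 (w=10); MST = {1-8(w=10)}
step 2: add edge 1-2 (w=9); MST = {1-2(w=9) 1-8(w=10)}
step 3: add edge 2-4 (w=11); MST = {1-2(w=9) 1-8(w=10) 2-4(w=11)}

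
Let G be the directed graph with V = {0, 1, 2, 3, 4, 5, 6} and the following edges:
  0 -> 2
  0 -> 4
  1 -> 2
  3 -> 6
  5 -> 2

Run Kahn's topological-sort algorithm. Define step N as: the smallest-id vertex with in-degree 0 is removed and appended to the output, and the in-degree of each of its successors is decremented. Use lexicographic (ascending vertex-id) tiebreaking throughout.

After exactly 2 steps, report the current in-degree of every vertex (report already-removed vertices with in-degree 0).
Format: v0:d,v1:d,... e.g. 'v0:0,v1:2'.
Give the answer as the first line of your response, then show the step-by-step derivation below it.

v0:0,v1:0,v2:1,v3:0,v4:0,v5:0,v6:1

step 1: output 0; order=[0]; indeg=(0,0,2,0,0,0,1)
step 2: output 1; order=[0,1]; indeg=(0,0,1,0,0,0,1)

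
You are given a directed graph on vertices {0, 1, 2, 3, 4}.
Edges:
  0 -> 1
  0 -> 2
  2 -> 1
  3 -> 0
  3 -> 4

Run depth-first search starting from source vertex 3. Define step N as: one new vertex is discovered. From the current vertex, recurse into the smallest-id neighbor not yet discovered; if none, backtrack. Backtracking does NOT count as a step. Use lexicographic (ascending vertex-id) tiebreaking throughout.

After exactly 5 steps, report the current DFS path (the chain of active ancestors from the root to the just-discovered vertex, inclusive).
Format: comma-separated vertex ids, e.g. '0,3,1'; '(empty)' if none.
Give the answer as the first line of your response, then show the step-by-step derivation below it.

3,4

step 1: discover 3; path=3; order=3
step 2: discover 0; path=3>0; order=3,0
step 3: discover 1; path=3>0>1; order=3,0,1
step 4: discover 2; path=3>0>2; order=3,0,1,2
step 5: discover 4; path=3>4; order=3,0,1,2,4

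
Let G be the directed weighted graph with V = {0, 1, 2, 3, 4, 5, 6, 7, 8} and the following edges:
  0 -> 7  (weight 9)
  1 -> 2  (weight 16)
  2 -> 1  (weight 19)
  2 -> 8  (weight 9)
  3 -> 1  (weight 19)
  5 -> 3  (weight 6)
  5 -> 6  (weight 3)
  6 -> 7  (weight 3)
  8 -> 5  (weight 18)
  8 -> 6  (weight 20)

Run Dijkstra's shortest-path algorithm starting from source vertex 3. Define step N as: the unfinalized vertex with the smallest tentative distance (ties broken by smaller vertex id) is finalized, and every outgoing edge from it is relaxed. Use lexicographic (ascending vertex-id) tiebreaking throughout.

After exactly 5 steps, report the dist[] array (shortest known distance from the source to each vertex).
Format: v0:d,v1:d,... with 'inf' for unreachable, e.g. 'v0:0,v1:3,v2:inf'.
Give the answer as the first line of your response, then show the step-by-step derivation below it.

v0:inf,v1:19,v2:35,v3:0,v4:inf,v5:62,v6:64,v7:inf,v8:44

step 1: dist = v0:inf,v1:19,v2:inf,v3:0,v4:inf,v5:inf,v6:inf,v7:inf,v8:inf
step 2: dist = v0:inf,v1:19,v2:35,v3:0,v4:inf,v5:inf,v6:inf,v7:inf,v8:inf
step 3: dist = v0:inf,v1:19,v2:35,v3:0,v4:inf,v5:inf,v6:inf,v7:inf,v8:44
step 4: dist = v0:inf,v1:19,v2:35,v3:0,v4:inf,v5:62,v6:64,v7:inf,v8:44
step 5: dist = v0:inf,v1:19,v2:35,v3:0,v4:inf,v5:62,v6:64,v7:inf,v8:44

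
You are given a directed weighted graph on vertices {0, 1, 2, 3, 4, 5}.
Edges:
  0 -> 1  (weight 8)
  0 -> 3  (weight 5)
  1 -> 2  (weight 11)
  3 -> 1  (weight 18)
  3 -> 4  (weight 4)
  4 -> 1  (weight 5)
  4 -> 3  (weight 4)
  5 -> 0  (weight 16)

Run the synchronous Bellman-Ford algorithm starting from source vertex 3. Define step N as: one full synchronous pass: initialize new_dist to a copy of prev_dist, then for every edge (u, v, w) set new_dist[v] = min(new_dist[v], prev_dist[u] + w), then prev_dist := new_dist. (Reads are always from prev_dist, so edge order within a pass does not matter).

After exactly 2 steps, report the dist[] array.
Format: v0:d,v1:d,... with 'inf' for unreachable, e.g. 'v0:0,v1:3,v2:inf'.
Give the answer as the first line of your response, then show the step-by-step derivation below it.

v0:inf,v1:9,v2:29,v3:0,v4:4,v5:inf

step 1: dist = v0:inf,v1:18,v2:inf,v3:0,v4:4,v5:inf
step 2: dist = v0:inf,v1:9,v2:29,v3:0,v4:4,v5:inf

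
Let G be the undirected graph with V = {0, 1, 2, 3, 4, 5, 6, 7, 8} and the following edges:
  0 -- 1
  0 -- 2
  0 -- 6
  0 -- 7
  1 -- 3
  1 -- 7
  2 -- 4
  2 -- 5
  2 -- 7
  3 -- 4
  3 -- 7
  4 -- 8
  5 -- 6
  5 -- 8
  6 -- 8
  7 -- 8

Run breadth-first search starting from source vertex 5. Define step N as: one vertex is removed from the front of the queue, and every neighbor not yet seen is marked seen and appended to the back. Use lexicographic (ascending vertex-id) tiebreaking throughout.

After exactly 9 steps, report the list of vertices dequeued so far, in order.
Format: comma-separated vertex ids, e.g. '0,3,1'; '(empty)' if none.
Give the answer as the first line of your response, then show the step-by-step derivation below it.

5,2,6,8,0,4,7,1,3

step 1: dequeue 5; queue=[2,6,8]; order=5
step 2: dequeue 2; queue=[6,8,0,4,7]; order=5,2
step 3: dequeue 6; queue=[8,0,4,7]; order=5,2,6
step 4: dequeue 8; queue=[0,4,7]; order=5,2,6,8
step 5: dequeue 0; queue=[4,7,1]; order=5,2,6,8,0
step 6: dequeue 4; queue=[7,1,3]; order=5,2,6,8,0,4
step 7: dequeue 7; queue=[1,3]; order=5,2,6,8,0,4,7
step 8: dequeue 1; queue=[3]; order=5,2,6,8,0,4,7,1
step 9: dequeue 3; queue=[(empty)]; order=5,2,6,8,0,4,7,1,3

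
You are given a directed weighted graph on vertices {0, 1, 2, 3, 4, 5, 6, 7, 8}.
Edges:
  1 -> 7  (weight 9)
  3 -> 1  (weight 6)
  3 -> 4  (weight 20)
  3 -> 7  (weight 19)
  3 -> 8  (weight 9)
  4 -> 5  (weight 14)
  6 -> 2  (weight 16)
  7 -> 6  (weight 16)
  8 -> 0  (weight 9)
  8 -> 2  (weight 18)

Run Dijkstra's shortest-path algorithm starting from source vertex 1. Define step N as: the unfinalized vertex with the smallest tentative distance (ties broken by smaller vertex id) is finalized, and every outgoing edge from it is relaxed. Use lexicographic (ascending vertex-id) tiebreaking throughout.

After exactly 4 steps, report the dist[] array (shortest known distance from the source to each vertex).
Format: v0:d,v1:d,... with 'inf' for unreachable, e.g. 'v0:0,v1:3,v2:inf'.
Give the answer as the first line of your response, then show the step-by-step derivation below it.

v0:inf,v1:0,v2:41,v3:inf,v4:inf,v5:inf,v6:25,v7:9,v8:inf

step 1: dist = v0:inf,v1:0,v2:inf,v3:inf,v4:inf,v5:inf,v6:inf,v7:9,v8:inf
step 2: dist = v0:inf,v1:0,v2:inf,v3:inf,v4:inf,v5:inf,v6:25,v7:9,v8:inf
step 3: dist = v0:inf,v1:0,v2:41,v3:inf,v4:inf,v5:inf,v6:25,v7:9,v8:inf
step 4: dist = v0:inf,v1:0,v2:41,v3:inf,v4:inf,v5:inf,v6:25,v7:9,v8:inf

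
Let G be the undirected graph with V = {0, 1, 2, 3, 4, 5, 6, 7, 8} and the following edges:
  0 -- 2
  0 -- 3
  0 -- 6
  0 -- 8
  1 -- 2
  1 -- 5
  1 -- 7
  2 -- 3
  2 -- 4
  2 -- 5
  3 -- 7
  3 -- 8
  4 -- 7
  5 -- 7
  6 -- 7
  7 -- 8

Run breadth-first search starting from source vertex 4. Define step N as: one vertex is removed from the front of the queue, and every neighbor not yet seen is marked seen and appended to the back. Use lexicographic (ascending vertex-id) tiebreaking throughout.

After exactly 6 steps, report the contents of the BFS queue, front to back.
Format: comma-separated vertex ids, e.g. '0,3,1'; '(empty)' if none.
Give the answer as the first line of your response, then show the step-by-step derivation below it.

5,6,8

step 1: dequeue 4; queue=[2,7]; order=4
step 2: dequeue 2; queue=[7,0,1,3,5]; order=4,2
step 3: dequeue 7; queue=[0,1,3,5,6,8]; order=4,2,7
step 4: dequeue 0; queue=[1,3,5,6,8]; order=4,2,7,0
step 5: dequeue 1; queue=[3,5,6,8]; order=4,2,7,0,1
step 6: dequeue 3; queue=[5,6,8]; order=4,2,7,0,1,3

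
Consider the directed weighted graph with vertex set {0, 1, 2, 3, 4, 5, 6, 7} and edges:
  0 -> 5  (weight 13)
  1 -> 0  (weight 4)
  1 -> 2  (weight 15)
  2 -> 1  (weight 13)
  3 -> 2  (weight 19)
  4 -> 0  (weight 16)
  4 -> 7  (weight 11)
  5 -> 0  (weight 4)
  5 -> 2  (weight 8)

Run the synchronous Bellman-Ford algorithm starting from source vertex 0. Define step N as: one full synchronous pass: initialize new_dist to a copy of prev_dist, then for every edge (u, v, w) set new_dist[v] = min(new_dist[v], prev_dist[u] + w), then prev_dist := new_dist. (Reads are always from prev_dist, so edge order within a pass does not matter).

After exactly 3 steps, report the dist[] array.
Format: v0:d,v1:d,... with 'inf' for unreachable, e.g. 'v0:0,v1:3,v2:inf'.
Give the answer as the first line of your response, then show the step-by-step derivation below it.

v0:0,v1:34,v2:21,v3:inf,v4:inf,v5:13,v6:inf,v7:inf

step 1: dist = v0:0,v1:inf,v2:inf,v3:inf,v4:inf,v5:13,v6:inf,v7:inf
step 2: dist = v0:0,v1:inf,v2:21,v3:inf,v4:inf,v5:13,v6:inf,v7:inf
step 3: dist = v0:0,v1:34,v2:21,v3:inf,v4:inf,v5:13,v6:inf,v7:inf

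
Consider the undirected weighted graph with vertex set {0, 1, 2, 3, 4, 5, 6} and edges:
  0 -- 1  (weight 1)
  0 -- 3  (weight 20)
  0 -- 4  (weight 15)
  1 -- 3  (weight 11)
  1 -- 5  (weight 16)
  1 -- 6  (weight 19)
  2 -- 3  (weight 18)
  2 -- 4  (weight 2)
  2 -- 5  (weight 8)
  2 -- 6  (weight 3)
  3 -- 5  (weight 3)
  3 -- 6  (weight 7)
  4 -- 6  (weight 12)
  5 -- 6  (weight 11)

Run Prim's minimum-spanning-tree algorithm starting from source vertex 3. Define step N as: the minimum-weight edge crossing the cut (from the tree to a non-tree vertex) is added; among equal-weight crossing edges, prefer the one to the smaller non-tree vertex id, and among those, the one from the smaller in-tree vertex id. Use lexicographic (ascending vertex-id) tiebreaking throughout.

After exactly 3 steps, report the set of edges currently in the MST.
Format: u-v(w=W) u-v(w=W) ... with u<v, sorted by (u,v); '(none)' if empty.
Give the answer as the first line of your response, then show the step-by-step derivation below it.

2-6(w=3) 3-5(w=3) 3-6(w=7)

step 1: add edge 3-5 (w=3); MST = {3-5(w=3)}
step 2: add edge 3-6 (w=7); MST = {3-5(w=3) 3-6(w=7)}
step 3: add edge 2-6 (w=3); MST = {2-6(w=3) 3-5(w=3) 3-6(w=7)}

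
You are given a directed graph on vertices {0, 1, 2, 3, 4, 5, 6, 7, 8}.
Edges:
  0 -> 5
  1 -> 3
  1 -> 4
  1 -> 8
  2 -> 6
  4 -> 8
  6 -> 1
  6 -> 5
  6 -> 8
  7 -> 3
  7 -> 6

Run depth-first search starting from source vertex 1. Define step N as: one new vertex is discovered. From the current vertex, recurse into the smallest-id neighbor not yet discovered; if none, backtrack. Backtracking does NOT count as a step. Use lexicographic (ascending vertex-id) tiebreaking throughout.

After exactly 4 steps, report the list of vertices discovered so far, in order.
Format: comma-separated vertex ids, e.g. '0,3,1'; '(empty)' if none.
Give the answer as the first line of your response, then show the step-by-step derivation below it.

1,3,4,8

step 1: discover 1; path=1; order=1
step 2: discover 3; path=1>3; order=1,3
step 3: discover 4; path=1>4; order=1,3,4
step 4: discover 8; path=1>4>8; order=1,3,4,8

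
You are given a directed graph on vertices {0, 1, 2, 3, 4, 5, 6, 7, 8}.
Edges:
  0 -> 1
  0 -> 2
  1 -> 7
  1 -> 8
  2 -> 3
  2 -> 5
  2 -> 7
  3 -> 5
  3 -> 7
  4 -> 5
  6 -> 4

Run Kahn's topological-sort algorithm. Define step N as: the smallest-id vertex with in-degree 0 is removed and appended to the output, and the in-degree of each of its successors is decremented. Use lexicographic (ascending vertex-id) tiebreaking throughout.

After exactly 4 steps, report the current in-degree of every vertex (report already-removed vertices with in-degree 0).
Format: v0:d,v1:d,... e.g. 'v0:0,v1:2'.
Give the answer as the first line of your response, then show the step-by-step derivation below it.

v0:0,v1:0,v2:0,v3:0,v4:1,v5:1,v6:0,v7:0,v8:0

step 1: output 0; order=[0]; indeg=(0,0,0,1,1,3,0,3,1)
step 2: output 1; order=[0,1]; indeg=(0,0,0,1,1,3,0,2,0)
step 3: output 2; order=[0,1,2]; indeg=(0,0,0,0,1,2,0,1,0)
step 4: output 3; order=[0,1,2,3]; indeg=(0,0,0,0,1,1,0,0,0)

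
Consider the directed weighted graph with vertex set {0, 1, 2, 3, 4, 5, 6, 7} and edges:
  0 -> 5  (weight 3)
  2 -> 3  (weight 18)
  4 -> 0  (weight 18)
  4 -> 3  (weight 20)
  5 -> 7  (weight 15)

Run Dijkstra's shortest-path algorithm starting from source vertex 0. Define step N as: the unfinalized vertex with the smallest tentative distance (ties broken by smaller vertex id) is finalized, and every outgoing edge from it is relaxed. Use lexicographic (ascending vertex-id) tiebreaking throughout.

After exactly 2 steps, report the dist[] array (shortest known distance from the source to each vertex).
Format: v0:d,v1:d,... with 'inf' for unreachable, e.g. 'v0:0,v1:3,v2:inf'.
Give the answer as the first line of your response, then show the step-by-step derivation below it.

v0:0,v1:inf,v2:inf,v3:inf,v4:inf,v5:3,v6:inf,v7:18

step 1: dist = v0:0,v1:inf,v2:inf,v3:inf,v4:inf,v5:3,v6:inf,v7:inf
step 2: dist = v0:0,v1:inf,v2:inf,v3:inf,v4:inf,v5:3,v6:inf,v7:18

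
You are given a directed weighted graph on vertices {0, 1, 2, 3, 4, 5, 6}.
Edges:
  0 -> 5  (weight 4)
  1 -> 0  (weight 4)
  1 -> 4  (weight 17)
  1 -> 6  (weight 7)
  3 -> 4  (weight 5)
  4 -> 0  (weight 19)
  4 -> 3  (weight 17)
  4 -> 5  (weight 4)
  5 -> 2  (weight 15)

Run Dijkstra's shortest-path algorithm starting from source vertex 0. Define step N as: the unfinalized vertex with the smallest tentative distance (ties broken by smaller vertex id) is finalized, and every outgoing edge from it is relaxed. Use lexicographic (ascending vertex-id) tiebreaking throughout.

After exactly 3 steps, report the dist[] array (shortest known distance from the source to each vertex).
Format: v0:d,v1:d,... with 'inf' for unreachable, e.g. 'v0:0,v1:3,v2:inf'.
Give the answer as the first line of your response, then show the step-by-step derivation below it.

v0:0,v1:inf,v2:19,v3:inf,v4:inf,v5:4,v6:inf

step 1: dist = v0:0,v1:inf,v2:inf,v3:inf,v4:inf,v5:4,v6:inf
step 2: dist = v0:0,v1:inf,v2:19,v3:inf,v4:inf,v5:4,v6:inf
step 3: dist = v0:0,v1:inf,v2:19,v3:inf,v4:inf,v5:4,v6:inf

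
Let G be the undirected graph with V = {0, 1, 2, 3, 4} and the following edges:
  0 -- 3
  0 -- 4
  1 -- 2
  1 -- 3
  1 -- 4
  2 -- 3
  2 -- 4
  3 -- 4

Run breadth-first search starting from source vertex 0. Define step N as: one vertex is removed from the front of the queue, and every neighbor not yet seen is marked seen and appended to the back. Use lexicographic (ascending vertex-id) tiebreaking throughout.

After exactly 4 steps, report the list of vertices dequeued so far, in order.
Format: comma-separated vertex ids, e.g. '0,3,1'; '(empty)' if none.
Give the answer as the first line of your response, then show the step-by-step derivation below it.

0,3,4,1

step 1: dequeue 0; queue=[3,4]; order=0
step 2: dequeue 3; queue=[4,1,2]; order=0,3
step 3: dequeue 4; queue=[1,2]; order=0,3,4
step 4: dequeue 1; queue=[2]; order=0,3,4,1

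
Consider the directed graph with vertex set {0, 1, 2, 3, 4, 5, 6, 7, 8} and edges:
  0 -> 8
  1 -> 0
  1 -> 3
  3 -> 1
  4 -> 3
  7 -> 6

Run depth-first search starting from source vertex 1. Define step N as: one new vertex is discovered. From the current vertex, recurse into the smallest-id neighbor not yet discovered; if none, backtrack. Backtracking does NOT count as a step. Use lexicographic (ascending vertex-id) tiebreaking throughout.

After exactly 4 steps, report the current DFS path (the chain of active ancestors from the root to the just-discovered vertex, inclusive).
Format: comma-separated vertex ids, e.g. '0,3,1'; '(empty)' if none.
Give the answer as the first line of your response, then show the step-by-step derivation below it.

1,3

step 1: discover 1; path=1; order=1
step 2: discover 0; path=1>0; order=1,0
step 3: discover 8; path=1>0>8; order=1,0,8
step 4: discover 3; path=1>3; order=1,0,8,3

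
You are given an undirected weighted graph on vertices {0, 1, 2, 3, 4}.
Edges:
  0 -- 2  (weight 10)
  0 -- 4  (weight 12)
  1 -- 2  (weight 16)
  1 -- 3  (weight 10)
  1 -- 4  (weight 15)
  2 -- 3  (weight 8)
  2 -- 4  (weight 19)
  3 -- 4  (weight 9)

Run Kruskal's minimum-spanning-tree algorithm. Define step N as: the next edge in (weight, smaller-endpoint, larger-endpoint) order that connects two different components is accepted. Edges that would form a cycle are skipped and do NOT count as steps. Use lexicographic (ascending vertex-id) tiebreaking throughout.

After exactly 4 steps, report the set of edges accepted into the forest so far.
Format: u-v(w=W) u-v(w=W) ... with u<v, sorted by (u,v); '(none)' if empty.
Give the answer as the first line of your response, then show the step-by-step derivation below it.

0-2(w=10) 1-3(w=10) 2-3(w=8) 3-4(w=9)

step 1: add edge 2-3 (w=8); MST = {2-3(w=8)}
step 2: add edge 3-4 (w=9); MST = {2-3(w=8) 3-4(w=9)}
step 3: add edge 0-2 (w=10); MST = {0-2(w=10) 2-3(w=8) 3-4(w=9)}
step 4: add edge 1-3 (w=10); MST = {0-2(w=10) 1-3(w=10) 2-3(w=8) 3-4(w=9)}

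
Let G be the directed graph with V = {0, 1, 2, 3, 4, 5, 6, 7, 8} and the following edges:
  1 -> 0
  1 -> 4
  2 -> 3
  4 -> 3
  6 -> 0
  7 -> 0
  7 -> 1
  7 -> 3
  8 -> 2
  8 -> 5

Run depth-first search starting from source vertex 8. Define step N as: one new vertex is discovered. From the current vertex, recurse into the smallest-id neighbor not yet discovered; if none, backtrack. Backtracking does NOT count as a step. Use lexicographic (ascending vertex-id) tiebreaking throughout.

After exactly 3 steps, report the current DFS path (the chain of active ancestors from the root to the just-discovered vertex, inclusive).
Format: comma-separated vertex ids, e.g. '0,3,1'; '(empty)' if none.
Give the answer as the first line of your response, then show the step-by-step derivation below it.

8,2,3

step 1: discover 8; path=8; order=8
step 2: discover 2; path=8>2; order=8,2
step 3: discover 3; path=8>2>3; order=8,2,3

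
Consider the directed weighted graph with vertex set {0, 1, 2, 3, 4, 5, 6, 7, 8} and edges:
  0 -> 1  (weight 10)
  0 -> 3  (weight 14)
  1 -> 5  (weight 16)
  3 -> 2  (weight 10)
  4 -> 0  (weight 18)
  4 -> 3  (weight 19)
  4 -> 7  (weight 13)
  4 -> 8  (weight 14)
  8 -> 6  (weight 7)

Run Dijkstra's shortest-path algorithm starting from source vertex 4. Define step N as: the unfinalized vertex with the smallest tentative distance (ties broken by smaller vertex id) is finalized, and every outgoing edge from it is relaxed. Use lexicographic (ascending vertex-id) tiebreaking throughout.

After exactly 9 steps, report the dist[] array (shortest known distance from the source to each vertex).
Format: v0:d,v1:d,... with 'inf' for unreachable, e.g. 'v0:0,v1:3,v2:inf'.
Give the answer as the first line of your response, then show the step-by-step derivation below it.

v0:18,v1:28,v2:29,v3:19,v4:0,v5:44,v6:21,v7:13,v8:14

step 1: dist = v0:18,v1:inf,v2:inf,v3:19,v4:0,v5:inf,v6:inf,v7:13,v8:14
step 2: dist = v0:18,v1:inf,v2:inf,v3:19,v4:0,v5:inf,v6:inf,v7:13,v8:14
step 3: dist = v0:18,v1:inf,v2:inf,v3:19,v4:0,v5:inf,v6:21,v7:13,v8:14
step 4: dist = v0:18,v1:28,v2:inf,v3:19,v4:0,v5:inf,v6:21,v7:13,v8:14
step 5: dist = v0:18,v1:28,v2:29,v3:19,v4:0,v5:inf,v6:21,v7:13,v8:14
step 6: dist = v0:18,v1:28,v2:29,v3:19,v4:0,v5:inf,v6:21,v7:13,v8:14
step 7: dist = v0:18,v1:28,v2:29,v3:19,v4:0,v5:44,v6:21,v7:13,v8:14
step 8: dist = v0:18,v1:28,v2:29,v3:19,v4:0,v5:44,v6:21,v7:13,v8:14
step 9: dist = v0:18,v1:28,v2:29,v3:19,v4:0,v5:44,v6:21,v7:13,v8:14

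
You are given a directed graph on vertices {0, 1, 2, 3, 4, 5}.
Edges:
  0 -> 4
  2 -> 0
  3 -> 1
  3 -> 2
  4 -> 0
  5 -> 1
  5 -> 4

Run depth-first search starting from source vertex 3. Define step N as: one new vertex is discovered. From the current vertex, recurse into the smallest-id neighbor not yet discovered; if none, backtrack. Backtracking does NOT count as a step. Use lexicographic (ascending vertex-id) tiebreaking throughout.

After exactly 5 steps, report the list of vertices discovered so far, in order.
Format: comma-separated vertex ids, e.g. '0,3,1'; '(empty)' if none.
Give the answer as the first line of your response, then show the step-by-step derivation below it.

3,1,2,0,4

step 1: discover 3; path=3; order=3
step 2: discover 1; path=3>1; order=3,1
step 3: discover 2; path=3>2; order=3,1,2
step 4: discover 0; path=3>2>0; order=3,1,2,0
step 5: discover 4; path=3>2>0>4; order=3,1,2,0,4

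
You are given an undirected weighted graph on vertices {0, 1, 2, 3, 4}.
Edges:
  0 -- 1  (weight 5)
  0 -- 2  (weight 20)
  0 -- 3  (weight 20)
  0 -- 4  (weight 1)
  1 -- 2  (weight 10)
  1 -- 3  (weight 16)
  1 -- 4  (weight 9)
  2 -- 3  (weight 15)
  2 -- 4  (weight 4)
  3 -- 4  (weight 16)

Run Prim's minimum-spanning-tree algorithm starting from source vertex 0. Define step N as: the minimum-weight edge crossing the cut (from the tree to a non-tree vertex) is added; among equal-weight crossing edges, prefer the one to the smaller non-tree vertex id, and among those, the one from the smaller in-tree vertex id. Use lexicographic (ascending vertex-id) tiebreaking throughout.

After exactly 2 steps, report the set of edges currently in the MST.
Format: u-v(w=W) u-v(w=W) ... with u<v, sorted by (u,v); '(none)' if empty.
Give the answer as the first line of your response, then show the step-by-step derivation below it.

0-4(w=1) 2-4(w=4)

step 1: add edge 0-4 (w=1); MST = {0-4(w=1)}
step 2: add edge 2-4 (w=4); MST = {0-4(w=1) 2-4(w=4)}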